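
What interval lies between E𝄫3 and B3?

The letter names run E→B, a span of 4 letter steps, so the interval is some kind of fifth.
Ebb to B is 9 semitones. A perfect fifth is 7, so 9 makes it doubly augmented.

doubly augmented fifth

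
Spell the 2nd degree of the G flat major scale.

Ab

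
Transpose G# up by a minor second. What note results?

A

A second above G lands on the letter A.
A minor second spans 1 semitone, so G# moves to pitch class 9. On the letter A that is A.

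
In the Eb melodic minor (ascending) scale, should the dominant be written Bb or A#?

Each scale degree takes a distinct letter name. Degree 5 of a scale on E must use the letter B.
Bb and A# are enharmonically the same pitch, but only Bb uses the letter B, so it is the correct spelling here.

Bb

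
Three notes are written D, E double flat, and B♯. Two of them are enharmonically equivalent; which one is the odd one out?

In 12-tone equal temperament, enharmonic equivalents share a pitch class. D is pitch class 2; Ebb is pitch class 2; B# is pitch class 0.
D and Ebb share pitch class 2, while B# is pitch class 0.

B#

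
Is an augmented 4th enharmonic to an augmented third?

No

An augmented fourth spans 6 semitones; an augmented third spans 5.
The spans differ, so they are not enharmonic equivalents.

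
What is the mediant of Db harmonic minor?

Fb

Degree 3 takes the letter 2 steps above D, which is F.
In harmonic minor, degree 3 sits 3 semitones above the tonic. Db + 3 semitones is pitch class 4, spelled on F as Fb.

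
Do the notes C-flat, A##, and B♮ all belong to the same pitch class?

Yes

Cb = pitch class 11 and A## = pitch class 11 and B = pitch class 11 — the same pitch class, so they are enharmonic equivalents.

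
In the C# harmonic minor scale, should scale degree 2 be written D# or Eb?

Each scale degree takes a distinct letter name. Degree 2 of a scale on C must use the letter D.
D# and Eb are enharmonically the same pitch, but only D# uses the letter D, so it is the correct spelling here.

D#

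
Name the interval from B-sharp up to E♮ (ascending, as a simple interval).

Counting letters B–C–D–E gives a fourth.
B#→E = 4 semitones, 1 narrower than the perfect fourth (5), so diminished.

diminished fourth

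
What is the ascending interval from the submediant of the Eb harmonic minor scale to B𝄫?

minor seventh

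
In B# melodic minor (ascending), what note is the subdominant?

The B# melodic minor (ascending) scale runs B# C## D# E# F## G## A##.
Degree 4 is E#.

E#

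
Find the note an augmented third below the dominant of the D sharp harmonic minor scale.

The dominant of D# harmonic minor is A#.
An augmented third (5 semitones) below A# lands on the letter F, giving F.

F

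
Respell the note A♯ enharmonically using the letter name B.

Bb

A# is pitch class 10. The letter B alone is pitch class 11.
To reach pitch class 10 from B requires an offset of -1 semitone, i.e. flat: Bb.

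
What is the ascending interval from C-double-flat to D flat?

augmented second

Counting letters C–D gives a second.
Cbb→Db = 3 semitones, 1 wider than the major second (2), so augmented.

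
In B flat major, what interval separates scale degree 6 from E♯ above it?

augmented sixth

Scale degree 6 of Bb major is G.
G up to E#: letters G→E make it a sixth; 10 semitones makes it augmented.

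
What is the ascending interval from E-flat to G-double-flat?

Counting letters E–F–G gives a third.
Eb→Gbb = 2 semitones, 2 narrower than the major third (4), so diminished.

diminished third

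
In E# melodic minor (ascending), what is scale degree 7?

Degree 7 takes the letter 6 steps above E, which is D.
In melodic minor (ascending), degree 7 sits 11 semitones above the tonic. E# + 11 semitones is pitch class 4, spelled on D as D##.

D##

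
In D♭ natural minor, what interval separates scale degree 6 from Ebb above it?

Scale degree 6 of Db natural minor is Bbb.
Bbb up to Ebb: letters B→E make it a fourth; 5 semitones makes it perfect.

perfect fourth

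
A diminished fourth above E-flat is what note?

Abb

A fourth above E lands on the letter A.
A diminished fourth spans 4 semitones, so Eb moves to pitch class 7. On the letter A that is Abb.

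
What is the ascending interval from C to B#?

augmented seventh

Counting letters C–D–E–F–G–A–B gives a seventh.
C→B# = 12 semitones, 1 wider than the major seventh (11), so augmented.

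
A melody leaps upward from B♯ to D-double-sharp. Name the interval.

The letter names run B→D, a span of 2 letter steps, so the interval is some kind of third.
B# to D## is 4 semitones. A major third is 4, so 4 makes it major.

major third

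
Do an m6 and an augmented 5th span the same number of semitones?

A minor sixth spans 8 semitones; an augmented fifth spans 8.
They are enharmonically equivalent.

Yes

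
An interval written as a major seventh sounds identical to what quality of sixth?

doubly augmented

A major seventh spans 11 semitones.
A sixth spanning 11 semitones is doubly augmented (the major sixth is 9).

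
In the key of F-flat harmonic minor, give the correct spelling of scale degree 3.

Degree 3 takes the letter 2 steps above F, which is A.
In harmonic minor, degree 3 sits 3 semitones above the tonic. Fb + 3 semitones is pitch class 7, spelled on A as Abb.

Abb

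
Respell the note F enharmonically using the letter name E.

E#

F is pitch class 5. The letter E alone is pitch class 4.
To reach pitch class 5 from E requires an offset of +1 semitone, i.e. sharp: E#.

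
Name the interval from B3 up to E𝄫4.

Counting letters B–C–D–E gives a fourth.
B→Ebb = 3 semitones, 2 narrower than the perfect fourth (5), so doubly diminished.

doubly diminished fourth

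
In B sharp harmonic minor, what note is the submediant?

G#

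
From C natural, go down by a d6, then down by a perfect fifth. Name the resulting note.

A#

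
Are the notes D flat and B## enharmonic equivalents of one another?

Yes

Db is pitch class 1; B## is pitch class 1.
All spellings map to pitch class 1, so they are enharmonically equivalent.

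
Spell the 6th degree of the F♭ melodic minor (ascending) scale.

Db

Degree 6 takes the letter 5 steps above F, which is D.
In melodic minor (ascending), degree 6 sits 9 semitones above the tonic. Fb + 9 semitones is pitch class 1, spelled on D as Db.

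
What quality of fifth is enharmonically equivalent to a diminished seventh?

doubly augmented

A diminished seventh spans 9 semitones.
A fifth spanning 9 semitones is doubly augmented (the perfect fifth is 7).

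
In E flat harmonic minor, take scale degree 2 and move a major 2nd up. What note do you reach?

Scale degree 2 of Eb harmonic minor is F.
A major second (2 semitones) above F lands on the letter G, giving G.

G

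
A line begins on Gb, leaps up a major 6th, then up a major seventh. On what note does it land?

D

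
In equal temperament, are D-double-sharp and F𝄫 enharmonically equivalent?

No

D## is pitch class 4; Fbb is pitch class 3.
The pitch classes differ (4 vs. 3), so they are not enharmonic equivalents.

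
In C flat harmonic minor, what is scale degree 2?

Degree 2 takes the letter 1 step above C, which is D.
In harmonic minor, degree 2 sits 2 semitones above the tonic. Cb + 2 semitones is pitch class 1, spelled on D as Db.

Db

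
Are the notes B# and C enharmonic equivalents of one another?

Yes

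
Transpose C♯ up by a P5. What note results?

C up a perfect fifth is G, so the target letter is G.
From C#, a perfect fifth is 7 semitones up: G#.

G#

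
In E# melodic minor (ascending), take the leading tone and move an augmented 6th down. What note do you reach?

The leading tone of E# melodic minor (ascending) is D##.
An augmented sixth (10 semitones) below D## lands on the letter F, giving F#.

F#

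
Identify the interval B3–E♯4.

Counting letters B–C–D–E gives a fourth.
B→E# = 6 semitones, 1 wider than the perfect fourth (5), so augmented.

augmented fourth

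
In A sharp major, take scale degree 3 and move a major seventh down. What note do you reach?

D#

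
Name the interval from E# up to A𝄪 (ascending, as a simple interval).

augmented fourth

The letter names run E→A, a span of 3 letter steps, so the interval is some kind of fourth.
E# to A## is 6 semitones. A perfect fourth is 5, so 6 makes it augmented.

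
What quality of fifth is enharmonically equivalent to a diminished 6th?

A diminished sixth spans 7 semitones.
A fifth spanning 7 semitones is perfect (the perfect fifth is 7).

perfect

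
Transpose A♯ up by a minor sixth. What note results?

F#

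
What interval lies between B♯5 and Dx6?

major third

The letter names run B→D, a span of 2 letter steps, so the interval is some kind of third.
B# to D## is 4 semitones. A major third is 4, so 4 makes it major.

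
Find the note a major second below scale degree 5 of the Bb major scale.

Eb

Scale degree 5 of Bb major is F.
A major second (2 semitones) below F lands on the letter E, giving Eb.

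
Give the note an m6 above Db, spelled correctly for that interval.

A sixth above D lands on the letter B.
A minor sixth spans 8 semitones, so Db moves to pitch class 9. On the letter B that is Bbb.

Bbb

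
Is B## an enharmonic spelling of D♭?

Yes

B## = pitch class 1 and Db = pitch class 1 — the same pitch class, so they are enharmonic equivalents.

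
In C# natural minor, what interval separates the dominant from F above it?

The dominant of C# natural minor is G#.
G# up to F: letters G→F make it a seventh; 9 semitones makes it diminished.

diminished seventh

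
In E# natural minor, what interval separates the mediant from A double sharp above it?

augmented second

The mediant of E# natural minor is G#.
G# up to A##: letters G→A make it a second; 3 semitones makes it augmented.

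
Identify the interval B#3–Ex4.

augmented fourth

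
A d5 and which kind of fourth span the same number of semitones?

A diminished fifth spans 6 semitones.
A fourth spanning 6 semitones is augmented (the perfect fourth is 5).

augmented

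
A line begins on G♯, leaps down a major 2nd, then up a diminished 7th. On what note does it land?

A major second down from G# is F# (letter F, 2 semitones down).
A diminished seventh up from F# is Eb (letter E, 9 semitones up).

Eb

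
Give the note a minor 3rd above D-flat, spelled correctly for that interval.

A third above D lands on the letter F.
A minor third spans 3 semitones, so Db moves to pitch class 4. On the letter F that is Fb.

Fb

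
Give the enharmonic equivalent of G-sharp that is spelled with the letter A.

Plain A sits 1 semitone above G#, so on the letter A the same pitch needs a flat: Ab.

Ab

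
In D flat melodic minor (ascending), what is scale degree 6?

Bb

The Db melodic minor (ascending) scale runs Db Eb Fb Gb Ab Bb C.
Degree 6 is Bb.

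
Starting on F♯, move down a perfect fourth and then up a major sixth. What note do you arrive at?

A#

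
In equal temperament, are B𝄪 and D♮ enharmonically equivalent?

B## is pitch class 1; D is pitch class 2.
The pitch classes differ (1 vs. 2), so they are not enharmonic equivalents.

No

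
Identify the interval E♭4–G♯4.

augmented third

The letter names run E→G, a span of 2 letter steps, so the interval is some kind of third.
Eb to G# is 5 semitones. A major third is 4, so 5 makes it augmented.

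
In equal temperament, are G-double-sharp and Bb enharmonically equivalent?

Two spellings are enharmonically equivalent only if they share a pitch class.
Here G## → 9, Bb → 10; 9 ≠ 10, so they are not.

No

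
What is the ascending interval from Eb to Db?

minor seventh

The letter names run E→D, a span of 6 letter steps, so the interval is some kind of seventh.
Eb to Db is 10 semitones. A major seventh is 11, so 10 makes it minor.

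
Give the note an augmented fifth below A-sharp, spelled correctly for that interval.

D

A down a perfect fifth is D, so the target letter is D.
From A#, an augmented fifth is 8 semitones down: D.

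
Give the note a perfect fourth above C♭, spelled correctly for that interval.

Fb

C up a perfect fourth is F, so the target letter is F.
From Cb, a perfect fourth is 5 semitones up: Fb.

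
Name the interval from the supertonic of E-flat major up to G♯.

augmented second

The supertonic of Eb major is F.
F up to G#: letters F→G make it a second; 3 semitones makes it augmented.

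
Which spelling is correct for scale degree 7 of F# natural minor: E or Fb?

E

Each scale degree takes a distinct letter name. Degree 7 of a scale on F must use the letter E.
E and Fb are enharmonically the same pitch, but only E uses the letter E, so it is the correct spelling here.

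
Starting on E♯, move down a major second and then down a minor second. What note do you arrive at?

A major second down from E# is D# (letter D, 2 semitones down).
A minor second down from D# is C## (letter C, 1 semitone down).

C##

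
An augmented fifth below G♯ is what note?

A fifth below G lands on the letter C.
An augmented fifth spans 8 semitones, so G# moves to pitch class 0. On the letter C that is C.

C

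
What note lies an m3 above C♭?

C up a major third is E, so the target letter is E.
From Cb, a minor third is 3 semitones up: Ebb.

Ebb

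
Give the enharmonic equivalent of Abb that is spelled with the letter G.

Plain G sits at the same pitch as Abb, so on the letter G the same pitch needs a natural: G.

G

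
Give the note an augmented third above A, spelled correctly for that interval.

C##

A up a major third is C#, so the target letter is C.
From A, an augmented third is 5 semitones up: C##.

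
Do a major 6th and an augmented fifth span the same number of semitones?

A major sixth spans 9 semitones; an augmented fifth spans 8.
The spans differ, so they are not enharmonic equivalents.

No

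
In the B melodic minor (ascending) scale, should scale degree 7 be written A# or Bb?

Each scale degree takes a distinct letter name. Degree 7 of a scale on B must use the letter A.
A# and Bb are enharmonically the same pitch, but only A# uses the letter A, so it is the correct spelling here.

A#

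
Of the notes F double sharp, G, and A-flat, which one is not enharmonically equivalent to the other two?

Ab

In 12-tone equal temperament, enharmonic equivalents share a pitch class. F## is pitch class 7; G is pitch class 7; Ab is pitch class 8.
F## and G share pitch class 7, while Ab is pitch class 8.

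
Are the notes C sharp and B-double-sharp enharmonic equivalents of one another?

Yes

C# = pitch class 1 and B## = pitch class 1 — the same pitch class, so they are enharmonic equivalents.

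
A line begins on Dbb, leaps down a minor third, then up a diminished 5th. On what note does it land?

A minor third down from Dbb is Bbb (letter B, 3 semitones down).
A diminished fifth up from Bbb is Fbb (letter F, 6 semitones up).

Fbb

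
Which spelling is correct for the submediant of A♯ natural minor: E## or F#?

F#

Each scale degree takes a distinct letter name. Degree 6 of a scale on A must use the letter F.
F# and E## are enharmonically the same pitch, but only F# uses the letter F, so it is the correct spelling here.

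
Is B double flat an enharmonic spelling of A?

Bbb is pitch class 9; A is pitch class 9.
All spellings map to pitch class 9, so they are enharmonically equivalent.

Yes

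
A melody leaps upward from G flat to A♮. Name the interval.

Counting letters G–A gives a second.
Gb→A = 3 semitones, 1 wider than the major second (2), so augmented.

augmented second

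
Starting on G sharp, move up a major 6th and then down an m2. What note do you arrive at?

A major sixth up from G# is E# (letter E, 9 semitones up).
A minor second down from E# is D## (letter D, 1 semitone down).

D##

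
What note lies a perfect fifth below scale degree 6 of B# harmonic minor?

C#

Scale degree 6 of B# harmonic minor is G#.
A perfect fifth (7 semitones) below G# lands on the letter C, giving C#.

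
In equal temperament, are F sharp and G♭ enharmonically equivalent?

Yes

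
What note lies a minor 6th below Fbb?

Abb

A sixth below F lands on the letter A.
A minor sixth spans 8 semitones, so Fbb moves to pitch class 7. On the letter A that is Abb.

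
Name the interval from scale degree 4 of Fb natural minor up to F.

augmented fifth

Scale degree 4 of Fb natural minor is Bbb.
Bbb up to F: letters B→F make it a fifth; 8 semitones makes it augmented.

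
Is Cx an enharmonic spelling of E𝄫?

C## is pitch class 2; Ebb is pitch class 2.
All spellings map to pitch class 2, so they are enharmonically equivalent.

Yes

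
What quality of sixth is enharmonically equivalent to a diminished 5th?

A diminished fifth spans 6 semitones.
A sixth spanning 6 semitones is doubly diminished (the major sixth is 9).

doubly diminished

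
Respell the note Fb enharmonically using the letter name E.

Fb is pitch class 4. The letter E alone is pitch class 4.
Pitch class 4 on E needs no accidental: E.

E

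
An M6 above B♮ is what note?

G#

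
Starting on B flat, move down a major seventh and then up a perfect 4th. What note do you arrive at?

Fb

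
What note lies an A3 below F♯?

Db

F down a major third is Db, so the target letter is D.
From F#, an augmented third is 5 semitones down: Db.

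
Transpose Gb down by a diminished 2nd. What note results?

F#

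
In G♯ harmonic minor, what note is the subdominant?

C#

The G# harmonic minor scale runs G# A# B C# D# E F##.
Degree 4 is C#.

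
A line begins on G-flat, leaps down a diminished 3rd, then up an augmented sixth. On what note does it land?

A diminished third down from Gb is E (letter E, 2 semitones down).
An augmented sixth up from E is C## (letter C, 10 semitones up).

C##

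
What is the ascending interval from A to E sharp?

Counting letters A–B–C–D–E gives a fifth.
A→E# = 8 semitones, 1 wider than the perfect fifth (7), so augmented.

augmented fifth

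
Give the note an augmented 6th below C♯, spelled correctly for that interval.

C down a major sixth is Eb, so the target letter is E.
From C#, an augmented sixth is 10 semitones down: Eb.

Eb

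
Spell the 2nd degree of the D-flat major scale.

Eb

The Db major scale runs Db Eb F Gb Ab Bb C.
Degree 2 is Eb.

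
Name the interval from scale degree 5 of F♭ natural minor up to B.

Scale degree 5 of Fb natural minor is Cb.
Cb up to B: letters C→B make it a seventh; 12 semitones makes it augmented.

augmented seventh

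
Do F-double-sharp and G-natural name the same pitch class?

F## is pitch class 7; G is pitch class 7.
All spellings map to pitch class 7, so they are enharmonically equivalent.

Yes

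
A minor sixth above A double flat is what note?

Fbb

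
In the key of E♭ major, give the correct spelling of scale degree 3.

The Eb major scale runs Eb F G Ab Bb C D.
Degree 3 is G.

G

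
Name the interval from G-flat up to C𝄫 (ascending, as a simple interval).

The letter names run G→C, a span of 3 letter steps, so the interval is some kind of fourth.
Gb to Cbb is 4 semitones. A perfect fourth is 5, so 4 makes it diminished.

diminished fourth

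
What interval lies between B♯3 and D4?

diminished third

The letter names run B→D, a span of 2 letter steps, so the interval is some kind of third.
B# to D is 2 semitones. A major third is 4, so 2 makes it diminished.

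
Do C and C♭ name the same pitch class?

C is pitch class 0; Cb is pitch class 11.
The pitch classes differ (0 vs. 11), so they are not enharmonic equivalents.

No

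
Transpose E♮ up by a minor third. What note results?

A third above E lands on the letter G.
A minor third spans 3 semitones, so E moves to pitch class 7. On the letter G that is G.

G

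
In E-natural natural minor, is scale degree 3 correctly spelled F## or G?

Each scale degree takes a distinct letter name. Degree 3 of a scale on E must use the letter G.
G and F## are enharmonically the same pitch, but only G uses the letter G, so it is the correct spelling here.

G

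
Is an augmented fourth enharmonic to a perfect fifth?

No

An augmented fourth spans 6 semitones; a perfect fifth spans 7.
The spans differ, so they are not enharmonic equivalents.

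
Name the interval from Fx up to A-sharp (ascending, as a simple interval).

The letter names run F→A, a span of 2 letter steps, so the interval is some kind of third.
F## to A# is 3 semitones. A major third is 4, so 3 makes it minor.

minor third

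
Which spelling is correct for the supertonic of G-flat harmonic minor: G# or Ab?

Each scale degree takes a distinct letter name. Degree 2 of a scale on G must use the letter A.
Ab and G# are enharmonically the same pitch, but only Ab uses the letter A, so it is the correct spelling here.

Ab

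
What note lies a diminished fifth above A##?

E#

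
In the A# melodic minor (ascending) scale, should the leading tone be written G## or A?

Each scale degree takes a distinct letter name. Degree 7 of a scale on A must use the letter G.
G## and A are enharmonically the same pitch, but only G## uses the letter G, so it is the correct spelling here.

G##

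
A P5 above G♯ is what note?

D#

A fifth above G lands on the letter D.
A perfect fifth spans 7 semitones, so G# moves to pitch class 3. On the letter D that is D#.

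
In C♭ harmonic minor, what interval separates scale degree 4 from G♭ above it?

Scale degree 4 of Cb harmonic minor is Fb.
Fb up to Gb: letters F→G make it a second; 2 semitones makes it major.

major second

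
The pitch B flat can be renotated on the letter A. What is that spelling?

Bb is pitch class 10. The letter A alone is pitch class 9.
To reach pitch class 10 from A requires an offset of +1 semitone, i.e. sharp: A#.

A#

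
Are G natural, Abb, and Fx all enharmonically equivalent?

G = pitch class 7 and Abb = pitch class 7 and F## = pitch class 7 — the same pitch class, so they are enharmonic equivalents.

Yes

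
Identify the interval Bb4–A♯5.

augmented seventh

Counting letters B–C–D–E–F–G–A gives a seventh.
Bb→A# = 12 semitones, 1 wider than the major seventh (11), so augmented.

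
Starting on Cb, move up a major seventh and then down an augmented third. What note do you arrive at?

A major seventh up from Cb is Bb (letter B, 11 semitones up).
An augmented third down from Bb is Gbb (letter G, 5 semitones down).

Gbb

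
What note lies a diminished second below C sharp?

A second below C lands on the letter B.
A diminished second spans 0 semitones, so C# moves to pitch class 1. On the letter B that is B##.

B##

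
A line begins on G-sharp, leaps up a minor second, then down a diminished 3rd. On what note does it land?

F##

A minor second up from G# is A (letter A, 1 semitone up).
A diminished third down from A is F## (letter F, 2 semitones down).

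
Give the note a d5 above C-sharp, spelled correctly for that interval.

C up a perfect fifth is G, so the target letter is G.
From C#, a diminished fifth is 6 semitones up: G.

G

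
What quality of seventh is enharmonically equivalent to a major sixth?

diminished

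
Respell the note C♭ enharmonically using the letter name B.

B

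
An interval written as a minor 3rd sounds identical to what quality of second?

augmented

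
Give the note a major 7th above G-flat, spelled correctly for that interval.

G up a major seventh is F#, so the target letter is F.
From Gb, a major seventh is 11 semitones up: F.

F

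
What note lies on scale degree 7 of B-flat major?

The Bb major scale runs Bb C D Eb F G A.
Degree 7 is A.

A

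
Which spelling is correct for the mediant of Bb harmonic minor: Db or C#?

Each scale degree takes a distinct letter name. Degree 3 of a scale on B must use the letter D.
Db and C# are enharmonically the same pitch, but only Db uses the letter D, so it is the correct spelling here.

Db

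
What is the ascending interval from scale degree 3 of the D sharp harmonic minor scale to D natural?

minor sixth

Scale degree 3 of D# harmonic minor is F#.
F# up to D: letters F→D make it a sixth; 8 semitones makes it minor.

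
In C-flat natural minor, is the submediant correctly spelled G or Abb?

Each scale degree takes a distinct letter name. Degree 6 of a scale on C must use the letter A.
Abb and G are enharmonically the same pitch, but only Abb uses the letter A, so it is the correct spelling here.

Abb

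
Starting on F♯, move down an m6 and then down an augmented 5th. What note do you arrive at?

D

A minor sixth down from F# is A# (letter A, 8 semitones down).
An augmented fifth down from A# is D (letter D, 8 semitones down).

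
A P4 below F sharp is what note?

C#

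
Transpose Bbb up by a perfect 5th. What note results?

Fb

B up a perfect fifth is F#, so the target letter is F.
From Bbb, a perfect fifth is 7 semitones up: Fb.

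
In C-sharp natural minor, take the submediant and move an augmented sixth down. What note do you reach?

The submediant of C# natural minor is A.
An augmented sixth (10 semitones) below A lands on the letter C, giving Cb.

Cb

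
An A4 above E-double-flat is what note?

A fourth above E lands on the letter A.
An augmented fourth spans 6 semitones, so Ebb moves to pitch class 8. On the letter A that is Ab.

Ab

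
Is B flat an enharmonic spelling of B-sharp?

No

Two spellings are enharmonically equivalent only if they share a pitch class.
Here Bb → 10, B# → 0; 0 ≠ 10, so they are not.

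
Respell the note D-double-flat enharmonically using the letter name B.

B#

Plain B sits 1 semitone below Dbb, so on the letter B the same pitch needs a sharp: B#.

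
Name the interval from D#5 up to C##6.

The letter names run D→C, a span of 6 letter steps, so the interval is some kind of seventh.
D# to C## is 11 semitones. A major seventh is 11, so 11 makes it major.

major seventh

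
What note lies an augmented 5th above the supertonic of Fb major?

The supertonic of Fb major is Gb.
An augmented fifth (8 semitones) above Gb lands on the letter D, giving D.

D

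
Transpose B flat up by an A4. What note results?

E

A fourth above B lands on the letter E.
An augmented fourth spans 6 semitones, so Bb moves to pitch class 4. On the letter E that is E.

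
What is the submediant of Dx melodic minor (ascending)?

Degree 6 takes the letter 5 steps above D, which is B.
In melodic minor (ascending), degree 6 sits 9 semitones above the tonic. D## + 9 semitones is pitch class 1, spelled on B as B##.

B##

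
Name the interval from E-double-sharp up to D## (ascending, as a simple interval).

The letter names run E→D, a span of 6 letter steps, so the interval is some kind of seventh.
E## to D## is 10 semitones. A major seventh is 11, so 10 makes it minor.

minor seventh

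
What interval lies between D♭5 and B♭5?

Counting letters D–E–F–G–A–B gives a sixth.
Db→Bb = 9 semitones, exactly the major sixth.

major sixth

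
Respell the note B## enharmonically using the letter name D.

B## is pitch class 1. The letter D alone is pitch class 2.
To reach pitch class 1 from D requires an offset of -1 semitone, i.e. flat: Db.

Db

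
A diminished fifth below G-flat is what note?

C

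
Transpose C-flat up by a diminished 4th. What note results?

C up a perfect fourth is F, so the target letter is F.
From Cb, a diminished fourth is 4 semitones up: Fbb.

Fbb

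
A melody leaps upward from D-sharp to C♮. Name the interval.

Counting letters D–E–F–G–A–B–C gives a seventh.
D#→C = 9 semitones, 2 narrower than the major seventh (11), so diminished.

diminished seventh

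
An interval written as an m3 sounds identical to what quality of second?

A minor third spans 3 semitones.
A second spanning 3 semitones is augmented (the major second is 2).

augmented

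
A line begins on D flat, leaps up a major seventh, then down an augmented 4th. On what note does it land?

A major seventh up from Db is C (letter C, 11 semitones up).
An augmented fourth down from C is Gb (letter G, 6 semitones down).

Gb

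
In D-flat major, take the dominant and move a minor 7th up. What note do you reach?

Gb

The dominant of Db major is Ab.
A minor seventh (10 semitones) above Ab lands on the letter G, giving Gb.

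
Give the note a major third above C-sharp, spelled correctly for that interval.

E#

C up a major third is E, so the target letter is E.
From C#, a major third is 4 semitones up: E#.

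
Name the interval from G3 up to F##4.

Counting letters G–A–B–C–D–E–F gives a seventh.
G→F## = 12 semitones, 1 wider than the major seventh (11), so augmented.

augmented seventh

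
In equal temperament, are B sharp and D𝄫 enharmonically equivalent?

Yes

B# is pitch class 0; Dbb is pitch class 0.
All spellings map to pitch class 0, so they are enharmonically equivalent.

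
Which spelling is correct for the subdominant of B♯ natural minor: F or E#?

Each scale degree takes a distinct letter name. Degree 4 of a scale on B must use the letter E.
E# and F are enharmonically the same pitch, but only E# uses the letter E, so it is the correct spelling here.

E#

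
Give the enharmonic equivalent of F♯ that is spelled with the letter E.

E##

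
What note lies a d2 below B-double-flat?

A

B down a major second is A, so the target letter is A.
From Bbb, a diminished second is 0 semitones down: A.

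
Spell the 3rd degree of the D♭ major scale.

Degree 3 takes the letter 2 steps above D, which is F.
In major, degree 3 sits 4 semitones above the tonic. Db + 4 semitones is pitch class 5, spelled on F as F.

F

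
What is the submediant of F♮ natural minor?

The F natural minor scale runs F G Ab Bb C Db Eb.
Degree 6 is Db.

Db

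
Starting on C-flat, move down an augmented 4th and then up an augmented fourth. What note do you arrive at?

An augmented fourth down from Cb is Gbb (letter G, 6 semitones down).
An augmented fourth up from Gbb is Cb (letter C, 6 semitones up).

Cb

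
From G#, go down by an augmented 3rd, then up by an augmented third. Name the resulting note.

G#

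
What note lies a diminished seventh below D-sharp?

E##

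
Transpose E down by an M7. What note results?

E down a major seventh is F, so the target letter is F.
From E, a major seventh is 11 semitones down: F.

F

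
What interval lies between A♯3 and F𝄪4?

The letter names run A→F, a span of 5 letter steps, so the interval is some kind of sixth.
A# to F## is 9 semitones. A major sixth is 9, so 9 makes it major.

major sixth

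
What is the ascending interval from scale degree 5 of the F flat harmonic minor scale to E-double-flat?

minor third

Scale degree 5 of Fb harmonic minor is Cb.
Cb up to Ebb: letters C→E make it a third; 3 semitones makes it minor.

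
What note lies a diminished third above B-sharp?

A third above B lands on the letter D.
A diminished third spans 2 semitones, so B# moves to pitch class 2. On the letter D that is D.

D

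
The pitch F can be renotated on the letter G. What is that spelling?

Gbb

F is pitch class 5. The letter G alone is pitch class 7.
To reach pitch class 5 from G requires an offset of -2 semitones, i.e. double flat: Gbb.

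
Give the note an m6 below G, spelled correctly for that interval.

G down a major sixth is Bb, so the target letter is B.
From G, a minor sixth is 8 semitones down: B.

B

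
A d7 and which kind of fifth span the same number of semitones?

A diminished seventh spans 9 semitones.
A fifth spanning 9 semitones is doubly augmented (the perfect fifth is 7).

doubly augmented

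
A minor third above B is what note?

D

A third above B lands on the letter D.
A minor third spans 3 semitones, so B moves to pitch class 2. On the letter D that is D.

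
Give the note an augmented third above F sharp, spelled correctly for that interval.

F up a major third is A, so the target letter is A.
From F#, an augmented third is 5 semitones up: A##.

A##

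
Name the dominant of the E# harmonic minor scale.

B#

Degree 5 takes the letter 4 steps above E, which is B.
In harmonic minor, degree 5 sits 7 semitones above the tonic. E# + 7 semitones is pitch class 0, spelled on B as B#.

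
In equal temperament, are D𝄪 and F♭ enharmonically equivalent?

D## = pitch class 4 and Fb = pitch class 4 — the same pitch class, so they are enharmonic equivalents.

Yes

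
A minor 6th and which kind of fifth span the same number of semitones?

augmented

A minor sixth spans 8 semitones.
A fifth spanning 8 semitones is augmented (the perfect fifth is 7).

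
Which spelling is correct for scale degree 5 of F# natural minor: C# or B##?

Each scale degree takes a distinct letter name. Degree 5 of a scale on F must use the letter C.
C# and B## are enharmonically the same pitch, but only C# uses the letter C, so it is the correct spelling here.

C#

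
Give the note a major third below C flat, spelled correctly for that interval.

A third below C lands on the letter A.
A major third spans 4 semitones, so Cb moves to pitch class 7. On the letter A that is Abb.

Abb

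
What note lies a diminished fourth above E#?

E up a perfect fourth is A, so the target letter is A.
From E#, a diminished fourth is 4 semitones up: A.

A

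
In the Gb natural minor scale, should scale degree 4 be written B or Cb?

Cb

Each scale degree takes a distinct letter name. Degree 4 of a scale on G must use the letter C.
Cb and B are enharmonically the same pitch, but only Cb uses the letter C, so it is the correct spelling here.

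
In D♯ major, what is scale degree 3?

F##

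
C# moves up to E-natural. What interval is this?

minor third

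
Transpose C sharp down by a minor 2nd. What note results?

B#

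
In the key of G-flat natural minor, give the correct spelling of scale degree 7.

The Gb natural minor scale runs Gb Ab Bbb Cb Db Ebb Fb.
Degree 7 is Fb.

Fb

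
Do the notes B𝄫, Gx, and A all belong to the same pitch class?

Bbb = pitch class 9 and G## = pitch class 9 and A = pitch class 9 — the same pitch class, so they are enharmonic equivalents.

Yes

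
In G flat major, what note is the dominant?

Degree 5 takes the letter 4 steps above G, which is D.
In major, degree 5 sits 7 semitones above the tonic. Gb + 7 semitones is pitch class 1, spelled on D as Db.

Db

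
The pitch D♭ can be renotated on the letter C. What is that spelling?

C#

Db is pitch class 1. The letter C alone is pitch class 0.
To reach pitch class 1 from C requires an offset of +1 semitone, i.e. sharp: C#.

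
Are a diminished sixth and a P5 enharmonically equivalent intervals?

A diminished sixth spans 7 semitones; a perfect fifth spans 7.
They are enharmonically equivalent.

Yes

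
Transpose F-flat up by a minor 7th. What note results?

F up a major seventh is E, so the target letter is E.
From Fb, a minor seventh is 10 semitones up: Ebb.

Ebb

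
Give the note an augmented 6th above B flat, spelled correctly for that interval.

G#

A sixth above B lands on the letter G.
An augmented sixth spans 10 semitones, so Bb moves to pitch class 8. On the letter G that is G#.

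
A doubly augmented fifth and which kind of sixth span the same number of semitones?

major

A doubly augmented fifth spans 9 semitones.
A sixth spanning 9 semitones is major (the major sixth is 9).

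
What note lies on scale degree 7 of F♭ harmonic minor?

The Fb harmonic minor scale runs Fb Gb Abb Bbb Cb Dbb Eb.
Degree 7 is Eb.

Eb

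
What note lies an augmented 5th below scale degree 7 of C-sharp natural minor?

Eb

Scale degree 7 of C# natural minor is B.
An augmented fifth (8 semitones) below B lands on the letter E, giving Eb.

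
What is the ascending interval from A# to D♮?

diminished fourth

The letter names run A→D, a span of 3 letter steps, so the interval is some kind of fourth.
A# to D is 4 semitones. A perfect fourth is 5, so 4 makes it diminished.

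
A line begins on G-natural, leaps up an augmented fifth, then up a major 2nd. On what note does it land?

An augmented fifth up from G is D# (letter D, 8 semitones up).
A major second up from D# is E# (letter E, 2 semitones up).

E#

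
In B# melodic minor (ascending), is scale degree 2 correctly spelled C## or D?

Each scale degree takes a distinct letter name. Degree 2 of a scale on B must use the letter C.
C## and D are enharmonically the same pitch, but only C## uses the letter C, so it is the correct spelling here.

C##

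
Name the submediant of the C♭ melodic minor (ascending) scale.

Ab

The Cb melodic minor (ascending) scale runs Cb Db Ebb Fb Gb Ab Bb.
Degree 6 is Ab.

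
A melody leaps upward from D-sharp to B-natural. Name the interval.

minor sixth

Counting letters D–E–F–G–A–B gives a sixth.
D#→B = 8 semitones, 1 narrower than the major sixth (9), so minor.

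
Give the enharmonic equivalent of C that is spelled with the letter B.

C is pitch class 0. The letter B alone is pitch class 11.
To reach pitch class 0 from B requires an offset of +1 semitone, i.e. sharp: B#.

B#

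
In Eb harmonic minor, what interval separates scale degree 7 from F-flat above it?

diminished third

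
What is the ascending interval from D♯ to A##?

The letter names run D→A, a span of 4 letter steps, so the interval is some kind of fifth.
D# to A## is 8 semitones. A perfect fifth is 7, so 8 makes it augmented.

augmented fifth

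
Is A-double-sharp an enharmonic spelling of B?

Yes

A## is pitch class 11; B is pitch class 11.
All spellings map to pitch class 11, so they are enharmonically equivalent.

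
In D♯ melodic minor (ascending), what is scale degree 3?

F#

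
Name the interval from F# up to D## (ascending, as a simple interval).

Counting letters F–G–A–B–C–D gives a sixth.
F#→D## = 10 semitones, 1 wider than the major sixth (9), so augmented.

augmented sixth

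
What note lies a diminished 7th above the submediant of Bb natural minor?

The submediant of Bb natural minor is Gb.
A diminished seventh (9 semitones) above Gb lands on the letter F, giving Fbb.

Fbb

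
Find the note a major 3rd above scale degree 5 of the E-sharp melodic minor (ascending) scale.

Scale degree 5 of E# melodic minor (ascending) is B#.
A major third (4 semitones) above B# lands on the letter D, giving D##.

D##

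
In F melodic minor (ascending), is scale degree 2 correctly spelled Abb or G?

G

Each scale degree takes a distinct letter name. Degree 2 of a scale on F must use the letter G.
G and Abb are enharmonically the same pitch, but only G uses the letter G, so it is the correct spelling here.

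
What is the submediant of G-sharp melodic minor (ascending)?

The G# melodic minor (ascending) scale runs G# A# B C# D# E# F##.
Degree 6 is E#.

E#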